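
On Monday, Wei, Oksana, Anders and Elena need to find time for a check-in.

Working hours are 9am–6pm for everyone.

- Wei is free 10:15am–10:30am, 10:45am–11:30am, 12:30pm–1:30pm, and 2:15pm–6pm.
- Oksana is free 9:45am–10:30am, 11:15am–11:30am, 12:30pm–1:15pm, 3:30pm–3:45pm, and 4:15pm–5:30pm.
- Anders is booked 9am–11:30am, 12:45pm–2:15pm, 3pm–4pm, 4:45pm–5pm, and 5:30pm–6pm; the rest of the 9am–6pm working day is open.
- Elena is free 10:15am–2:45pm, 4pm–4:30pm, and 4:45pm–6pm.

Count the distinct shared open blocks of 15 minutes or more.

3

Anders free within 09:00–18:00: 11:30–12:45, 14:15–15:00, 16:00–16:45, 17:00–17:30.
Wei ∩ Oksana: 10:15–10:30, 11:15–11:30, 12:30–13:15, 15:30–15:45, 16:15–17:30.
Wei ∩ Oksana ∩ Anders: 12:30–12:45, 16:15–16:45, 17:00–17:30.
Wei ∩ Oksana ∩ Anders ∩ Elena: 12:30–12:45, 16:15–16:30, 17:00–17:30.
Windows ≥ 15 min: 12:30–12:45, 16:15–16:30, 17:00–17:30.
That's 3 windows.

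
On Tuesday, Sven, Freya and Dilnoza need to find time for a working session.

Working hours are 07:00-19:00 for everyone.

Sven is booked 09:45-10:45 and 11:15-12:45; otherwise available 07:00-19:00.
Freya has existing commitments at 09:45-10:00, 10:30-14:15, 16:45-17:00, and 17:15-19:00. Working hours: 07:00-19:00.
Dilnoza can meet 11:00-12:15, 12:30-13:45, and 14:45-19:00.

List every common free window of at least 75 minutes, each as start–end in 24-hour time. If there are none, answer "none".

14:45–16:45

Sven free within 07:00–19:00: 07:00–09:45, 10:45–11:15, 12:45–19:00.
Freya free within 07:00–19:00: 07:00–09:45, 10:00–10:30, 14:15–16:45, 17:00–17:15.
Sven ∩ Freya: 07:00–09:45, 14:15–16:45, 17:00–17:15.
Sven ∩ Freya ∩ Dilnoza: 14:45–16:45, 17:00–17:15.
Windows ≥ 75 min: 14:45–16:45.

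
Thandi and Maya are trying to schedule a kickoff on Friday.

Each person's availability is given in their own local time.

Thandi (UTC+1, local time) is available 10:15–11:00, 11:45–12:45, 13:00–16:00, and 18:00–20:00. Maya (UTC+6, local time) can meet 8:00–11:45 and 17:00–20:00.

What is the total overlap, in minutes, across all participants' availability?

Thandi → UTC: 09:15–10:00, 10:45–11:45, 12:00–15:00, 17:00–19:00.
Maya → UTC: 02:00–05:45, 11:00–14:00.
Thandi ∩ Maya: 11:00–11:45, 12:00–14:00.
Total common minutes: 45 + 120 = 165.

165 minutes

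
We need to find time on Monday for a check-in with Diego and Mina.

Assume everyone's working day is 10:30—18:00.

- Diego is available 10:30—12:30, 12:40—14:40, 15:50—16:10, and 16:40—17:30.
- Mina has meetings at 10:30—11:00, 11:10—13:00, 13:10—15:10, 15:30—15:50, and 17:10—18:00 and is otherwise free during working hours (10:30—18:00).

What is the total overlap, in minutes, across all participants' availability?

Mina free within 10:30–18:00: 11:00–11:10, 13:00–13:10, 15:10–15:30, 15:50–17:10.
Diego ∩ Mina: 11:00–11:10, 13:00–13:10, 15:50–16:10, 16:40–17:10.
Total common minutes: 10 + 10 + 20 + 30 = 70.

70 minutes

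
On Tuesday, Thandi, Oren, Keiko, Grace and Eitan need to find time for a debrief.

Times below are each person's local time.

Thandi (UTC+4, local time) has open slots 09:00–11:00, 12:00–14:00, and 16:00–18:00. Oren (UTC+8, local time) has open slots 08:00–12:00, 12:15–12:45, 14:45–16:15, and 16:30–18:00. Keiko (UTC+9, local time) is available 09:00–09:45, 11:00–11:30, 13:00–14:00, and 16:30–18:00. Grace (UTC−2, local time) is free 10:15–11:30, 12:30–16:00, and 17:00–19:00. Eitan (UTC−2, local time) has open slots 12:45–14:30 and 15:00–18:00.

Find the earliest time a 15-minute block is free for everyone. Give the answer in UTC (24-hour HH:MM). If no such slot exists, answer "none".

none

Thandi → UTC: 05:00–07:00, 08:00–10:00, 12:00–14:00.
Oren → UTC: 00:00–04:00, 04:15–04:45, 06:45–08:15, 08:30–10:00.
Keiko → UTC: 00:00–00:45, 02:00–02:30, 04:00–05:00, 07:30–09:00.
Grace → UTC: 12:15–13:30, 14:30–18:00, 19:00–21:00.
Eitan → UTC: 14:45–16:30, 17:00–20:00.
Thandi ∩ Oren: 06:45–07:00, 08:00–08:15, 08:30–10:00.
Thandi ∩ Oren ∩ Keiko: 08:00–08:15, 08:30–09:00.
Thandi ∩ Oren ∩ Keiko ∩ Grace: (none).
Thandi ∩ Oren ∩ Keiko ∩ Grace ∩ Eitan: (none).
Windows ≥ 15 min: (none).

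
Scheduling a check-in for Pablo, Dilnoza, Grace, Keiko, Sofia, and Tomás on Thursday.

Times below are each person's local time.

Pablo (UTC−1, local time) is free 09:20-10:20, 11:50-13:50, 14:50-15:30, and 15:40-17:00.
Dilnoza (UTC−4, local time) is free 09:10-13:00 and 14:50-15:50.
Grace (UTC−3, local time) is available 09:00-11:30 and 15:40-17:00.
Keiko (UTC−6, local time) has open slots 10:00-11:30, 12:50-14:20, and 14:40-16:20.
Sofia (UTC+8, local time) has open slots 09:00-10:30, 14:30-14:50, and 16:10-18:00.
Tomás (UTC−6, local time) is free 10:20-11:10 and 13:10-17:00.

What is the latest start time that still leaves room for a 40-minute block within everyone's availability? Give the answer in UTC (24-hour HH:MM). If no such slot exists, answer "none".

none

Pablo → UTC: 10:20–11:20, 12:50–14:50, 15:50–16:30, 16:40–18:00.
Dilnoza → UTC: 13:10–17:00, 18:50–19:50.
Grace → UTC: 12:00–14:30, 18:40–20:00.
Keiko → UTC: 16:00–17:30, 18:50–20:20, 20:40–22:20.
Sofia → UTC: 01:00–02:30, 06:30–06:50, 08:10–10:00.
Tomás → UTC: 16:20–17:10, 19:10–23:00.
Pablo ∩ Dilnoza: 13:10–14:50, 15:50–16:30, 16:40–17:00.
Pablo ∩ Dilnoza ∩ Grace: 13:10–14:30.
Pablo ∩ Dilnoza ∩ Grace ∩ Keiko: (none).
Pablo ∩ Dilnoza ∩ Grace ∩ Keiko ∩ Sofia: (none).
Pablo ∩ Dilnoza ∩ Grace ∩ Keiko ∩ Sofia ∩ Tomás: (none).
Windows ≥ 40 min: (none).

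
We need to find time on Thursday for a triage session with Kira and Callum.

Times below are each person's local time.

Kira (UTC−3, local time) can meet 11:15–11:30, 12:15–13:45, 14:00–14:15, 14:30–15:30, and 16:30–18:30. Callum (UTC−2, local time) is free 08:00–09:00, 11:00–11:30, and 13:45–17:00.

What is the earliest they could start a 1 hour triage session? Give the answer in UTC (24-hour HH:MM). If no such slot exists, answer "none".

Kira → UTC: 14:15–14:30, 15:15–16:45, 17:00–17:15, 17:30–18:30, 19:30–21:30.
Callum → UTC: 10:00–11:00, 13:00–13:30, 15:45–19:00.
Kira ∩ Callum: 15:45–16:45, 17:00–17:15, 17:30–18:30.
Windows ≥ 60 min: 15:45–16:45, 17:30–18:30.
Earliest such window starts at 15:45.

15:45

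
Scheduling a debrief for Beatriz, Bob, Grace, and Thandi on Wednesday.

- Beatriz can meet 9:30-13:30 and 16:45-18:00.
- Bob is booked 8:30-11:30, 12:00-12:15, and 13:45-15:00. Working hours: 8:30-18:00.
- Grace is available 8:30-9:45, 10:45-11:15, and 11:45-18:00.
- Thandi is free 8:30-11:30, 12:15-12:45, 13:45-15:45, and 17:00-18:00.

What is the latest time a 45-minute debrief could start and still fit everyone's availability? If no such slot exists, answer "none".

17:15

Bob free within 08:30–18:00: 11:30–12:00, 12:15–13:45, 15:00–18:00.
Beatriz ∩ Bob: 11:30–12:00, 12:15–13:30, 16:45–18:00.
Beatriz ∩ Bob ∩ Grace: 11:45–12:00, 12:15–13:30, 16:45–18:00.
Beatriz ∩ Bob ∩ Grace ∩ Thandi: 12:15–12:45, 17:00–18:00.
Windows ≥ 45 min: 17:00–18:00.
Latest start in the last window 17:00–18:00 is 18:00 − 45 min = 17:15.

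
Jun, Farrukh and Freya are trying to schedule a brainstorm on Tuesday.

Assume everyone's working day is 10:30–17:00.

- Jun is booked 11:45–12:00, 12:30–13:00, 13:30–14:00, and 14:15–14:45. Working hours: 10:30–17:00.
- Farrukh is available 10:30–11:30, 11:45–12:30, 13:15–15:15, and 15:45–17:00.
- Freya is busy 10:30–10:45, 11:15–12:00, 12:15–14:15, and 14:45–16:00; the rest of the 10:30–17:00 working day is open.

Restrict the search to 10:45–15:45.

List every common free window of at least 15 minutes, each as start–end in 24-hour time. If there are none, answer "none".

10:45–11:15, 12:00–12:15

Jun free within 10:30–17:00: 10:30–11:45, 12:00–12:30, 13:00–13:30, 14:00–14:15, 14:45–17:00.
Freya free within 10:30–17:00: 10:45–11:15, 12:00–12:15, 14:15–14:45, 16:00–17:00.
Jun ∩ Farrukh: 10:30–11:30, 12:00–12:30, 13:15–13:30, 14:00–14:15, 14:45–15:15, 15:45–17:00.
Jun ∩ Farrukh ∩ Freya: 10:45–11:15, 12:00–12:15, 16:00–17:00.
Restricted to 10:45–15:45: 10:45–11:15, 12:00–12:15.
Windows ≥ 15 min: 10:45–11:15, 12:00–12:15.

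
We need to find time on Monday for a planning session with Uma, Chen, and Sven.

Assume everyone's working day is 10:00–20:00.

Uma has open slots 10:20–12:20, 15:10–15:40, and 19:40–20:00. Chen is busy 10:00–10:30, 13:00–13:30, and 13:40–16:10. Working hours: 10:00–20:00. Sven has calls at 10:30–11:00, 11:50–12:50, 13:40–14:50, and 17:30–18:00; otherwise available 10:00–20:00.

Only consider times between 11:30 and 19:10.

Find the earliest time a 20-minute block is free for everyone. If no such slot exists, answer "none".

Chen free within 10:00–20:00: 10:30–13:00, 13:30–13:40, 16:10–20:00.
Sven free within 10:00–20:00: 10:00–10:30, 11:00–11:50, 12:50–13:40, 14:50–17:30, 18:00–20:00.
Uma ∩ Chen: 10:30–12:20, 19:40–20:00.
Uma ∩ Chen ∩ Sven: 11:00–11:50, 19:40–20:00.
Restricted to 11:30–19:10: 11:30–11:50.
Windows ≥ 20 min: 11:30–11:50.
Earliest such window starts at 11:30.

11:30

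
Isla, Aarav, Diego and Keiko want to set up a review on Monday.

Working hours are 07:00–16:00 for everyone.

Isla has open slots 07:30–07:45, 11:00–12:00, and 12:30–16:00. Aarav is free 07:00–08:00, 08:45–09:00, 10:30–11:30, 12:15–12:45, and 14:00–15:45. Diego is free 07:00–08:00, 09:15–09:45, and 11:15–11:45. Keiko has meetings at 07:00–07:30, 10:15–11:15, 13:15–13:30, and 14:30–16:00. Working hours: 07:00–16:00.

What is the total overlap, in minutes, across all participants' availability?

30 minutes

Keiko free within 07:00–16:00: 07:30–10:15, 11:15–13:15, 13:30–14:30.
Isla ∩ Aarav: 07:30–07:45, 11:00–11:30, 12:30–12:45, 14:00–15:45.
Isla ∩ Aarav ∩ Diego: 07:30–07:45, 11:15–11:30.
Isla ∩ Aarav ∩ Diego ∩ Keiko: 07:30–07:45, 11:15–11:30.
Total common minutes: 15 + 15 = 30.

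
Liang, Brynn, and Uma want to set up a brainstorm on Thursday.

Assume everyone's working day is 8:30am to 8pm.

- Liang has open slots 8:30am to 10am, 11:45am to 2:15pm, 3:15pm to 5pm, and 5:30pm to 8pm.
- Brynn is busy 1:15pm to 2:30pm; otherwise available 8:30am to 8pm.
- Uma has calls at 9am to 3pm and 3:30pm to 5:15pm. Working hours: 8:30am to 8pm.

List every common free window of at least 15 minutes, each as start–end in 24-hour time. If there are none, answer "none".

Brynn free within 08:30–20:00: 08:30–13:15, 14:30–20:00.
Uma free within 08:30–20:00: 08:30–09:00, 15:00–15:30, 17:15–20:00.
Liang ∩ Brynn: 08:30–10:00, 11:45–13:15, 15:15–17:00, 17:30–20:00.
Liang ∩ Brynn ∩ Uma: 08:30–09:00, 15:15–15:30, 17:30–20:00.
Windows ≥ 15 min: 08:30–09:00, 15:15–15:30, 17:30–20:00.

08:30–09:00, 15:15–15:30, 17:30–20:00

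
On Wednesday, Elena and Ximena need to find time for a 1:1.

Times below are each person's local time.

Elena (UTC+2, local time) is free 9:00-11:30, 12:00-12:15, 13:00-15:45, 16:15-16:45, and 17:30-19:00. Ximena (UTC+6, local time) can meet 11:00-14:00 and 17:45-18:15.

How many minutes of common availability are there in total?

90 minutes

Elena → UTC: 07:00–09:30, 10:00–10:15, 11:00–13:45, 14:15–14:45, 15:30–17:00.
Ximena → UTC: 05:00–08:00, 11:45–12:15.
Elena ∩ Ximena: 07:00–08:00, 11:45–12:15.
Total common minutes: 60 + 30 = 90.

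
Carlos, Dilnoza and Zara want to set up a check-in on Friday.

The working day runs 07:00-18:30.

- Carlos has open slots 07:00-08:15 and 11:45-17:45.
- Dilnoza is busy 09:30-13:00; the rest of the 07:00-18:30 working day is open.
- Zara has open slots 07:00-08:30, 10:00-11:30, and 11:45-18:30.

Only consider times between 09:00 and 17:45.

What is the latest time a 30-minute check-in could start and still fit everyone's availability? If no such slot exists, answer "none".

Dilnoza free within 07:00–18:30: 07:00–09:30, 13:00–18:30.
Carlos ∩ Dilnoza: 07:00–08:15, 13:00–17:45.
Carlos ∩ Dilnoza ∩ Zara: 07:00–08:15, 13:00–17:45.
Restricted to 09:00–17:45: 13:00–17:45.
Windows ≥ 30 min: 13:00–17:45.
Latest start in the last window 13:00–17:45 is 17:45 − 30 min = 17:15.

17:15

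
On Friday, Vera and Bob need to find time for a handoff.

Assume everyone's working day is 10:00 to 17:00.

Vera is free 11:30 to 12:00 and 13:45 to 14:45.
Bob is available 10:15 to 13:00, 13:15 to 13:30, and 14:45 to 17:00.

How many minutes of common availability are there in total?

Vera ∩ Bob: 11:30–12:00.
Total common minutes: 30.

30 minutes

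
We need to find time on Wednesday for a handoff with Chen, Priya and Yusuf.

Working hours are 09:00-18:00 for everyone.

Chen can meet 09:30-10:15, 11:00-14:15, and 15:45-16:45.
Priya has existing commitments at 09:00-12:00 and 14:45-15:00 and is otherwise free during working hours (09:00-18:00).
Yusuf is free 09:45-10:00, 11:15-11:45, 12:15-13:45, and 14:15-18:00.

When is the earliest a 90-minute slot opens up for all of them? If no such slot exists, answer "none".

Priya free within 09:00–18:00: 12:00–14:45, 15:00–18:00.
Chen ∩ Priya: 12:00–14:15, 15:45–16:45.
Chen ∩ Priya ∩ Yusuf: 12:15–13:45, 15:45–16:45.
Windows ≥ 90 min: 12:15–13:45.
Earliest such window starts at 12:15.

12:15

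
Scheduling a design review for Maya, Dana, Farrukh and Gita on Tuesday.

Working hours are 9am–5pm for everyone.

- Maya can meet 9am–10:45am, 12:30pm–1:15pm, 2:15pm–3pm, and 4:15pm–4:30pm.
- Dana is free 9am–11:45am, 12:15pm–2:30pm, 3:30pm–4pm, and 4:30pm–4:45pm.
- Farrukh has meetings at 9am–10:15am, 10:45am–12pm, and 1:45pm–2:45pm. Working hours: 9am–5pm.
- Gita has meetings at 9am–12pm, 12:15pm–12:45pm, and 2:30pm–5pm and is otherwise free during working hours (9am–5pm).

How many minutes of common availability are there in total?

30 minutes

Farrukh free within 09:00–17:00: 10:15–10:45, 12:00–13:45, 14:45–17:00.
Gita free within 09:00–17:00: 12:00–12:15, 12:45–14:30.
Maya ∩ Dana: 09:00–10:45, 12:30–13:15, 14:15–14:30.
Maya ∩ Dana ∩ Farrukh: 10:15–10:45, 12:30–13:15.
Maya ∩ Dana ∩ Farrukh ∩ Gita: 12:45–13:15.
Total common minutes: 30.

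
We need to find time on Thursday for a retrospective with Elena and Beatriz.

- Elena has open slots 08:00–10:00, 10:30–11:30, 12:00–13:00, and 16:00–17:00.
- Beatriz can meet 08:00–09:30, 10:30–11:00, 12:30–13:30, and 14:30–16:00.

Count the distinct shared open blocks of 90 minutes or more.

1

Elena ∩ Beatriz: 08:00–09:30, 10:30–11:00, 12:30–13:00.
Windows ≥ 90 min: 08:00–09:30.
That's 1 window.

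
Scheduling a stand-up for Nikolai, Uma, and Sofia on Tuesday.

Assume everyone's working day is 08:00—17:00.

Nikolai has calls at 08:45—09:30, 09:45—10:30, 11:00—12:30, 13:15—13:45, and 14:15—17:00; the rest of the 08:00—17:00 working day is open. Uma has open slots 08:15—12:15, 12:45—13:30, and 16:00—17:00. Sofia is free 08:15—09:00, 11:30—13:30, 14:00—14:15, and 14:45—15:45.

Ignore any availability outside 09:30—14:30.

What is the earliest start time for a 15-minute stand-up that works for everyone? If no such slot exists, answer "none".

12:45

Nikolai free within 08:00–17:00: 08:00–08:45, 09:30–09:45, 10:30–11:00, 12:30–13:15, 13:45–14:15.
Nikolai ∩ Uma: 08:15–08:45, 09:30–09:45, 10:30–11:00, 12:45–13:15.
Nikolai ∩ Uma ∩ Sofia: 08:15–08:45, 12:45–13:15.
Restricted to 09:30–14:30: 12:45–13:15.
Windows ≥ 15 min: 12:45–13:15.
Earliest such window starts at 12:45.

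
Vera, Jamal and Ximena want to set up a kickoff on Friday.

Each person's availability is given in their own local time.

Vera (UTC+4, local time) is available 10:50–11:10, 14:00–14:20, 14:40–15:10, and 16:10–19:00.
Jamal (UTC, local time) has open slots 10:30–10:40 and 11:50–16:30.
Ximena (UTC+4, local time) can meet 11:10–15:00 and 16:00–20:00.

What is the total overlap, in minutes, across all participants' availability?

170 minutes

Vera → UTC: 06:50–07:10, 10:00–10:20, 10:40–11:10, 12:10–15:00.
Jamal → UTC: 10:30–10:40, 11:50–16:30.
Ximena → UTC: 07:10–11:00, 12:00–16:00.
Vera ∩ Jamal: 12:10–15:00.
Vera ∩ Jamal ∩ Ximena: 12:10–15:00.
Total common minutes: 170.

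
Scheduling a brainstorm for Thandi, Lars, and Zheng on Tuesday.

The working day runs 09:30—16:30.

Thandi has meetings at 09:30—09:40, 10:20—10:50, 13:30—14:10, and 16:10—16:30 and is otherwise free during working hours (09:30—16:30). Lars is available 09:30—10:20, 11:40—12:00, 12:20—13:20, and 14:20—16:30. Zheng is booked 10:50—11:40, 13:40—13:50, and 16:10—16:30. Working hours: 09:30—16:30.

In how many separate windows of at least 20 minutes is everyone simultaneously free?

Thandi free within 09:30–16:30: 09:40–10:20, 10:50–13:30, 14:10–16:10.
Zheng free within 09:30–16:30: 09:30–10:50, 11:40–13:40, 13:50–16:10.
Thandi ∩ Lars: 09:40–10:20, 11:40–12:00, 12:20–13:20, 14:20–16:10.
Thandi ∩ Lars ∩ Zheng: 09:40–10:20, 11:40–12:00, 12:20–13:20, 14:20–16:10.
Windows ≥ 20 min: 09:40–10:20, 11:40–12:00, 12:20–13:20, 14:20–16:10.
That's 4 windows.

4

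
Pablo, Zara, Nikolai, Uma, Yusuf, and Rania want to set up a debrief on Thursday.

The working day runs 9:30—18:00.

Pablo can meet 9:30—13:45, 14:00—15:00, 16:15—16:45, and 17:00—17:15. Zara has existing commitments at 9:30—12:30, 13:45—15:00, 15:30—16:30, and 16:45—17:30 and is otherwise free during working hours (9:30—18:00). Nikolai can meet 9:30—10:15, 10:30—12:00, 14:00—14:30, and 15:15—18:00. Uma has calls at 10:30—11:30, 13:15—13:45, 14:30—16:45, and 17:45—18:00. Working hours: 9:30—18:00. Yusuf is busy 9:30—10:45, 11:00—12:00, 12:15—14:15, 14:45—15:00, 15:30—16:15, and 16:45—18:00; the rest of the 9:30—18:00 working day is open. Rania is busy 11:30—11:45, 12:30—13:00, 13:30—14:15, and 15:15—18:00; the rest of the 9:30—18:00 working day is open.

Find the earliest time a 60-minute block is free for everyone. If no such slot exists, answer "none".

none

Zara free within 09:30–18:00: 12:30–13:45, 15:00–15:30, 16:30–16:45, 17:30–18:00.
Uma free within 09:30–18:00: 09:30–10:30, 11:30–13:15, 13:45–14:30, 16:45–17:45.
Yusuf free within 09:30–18:00: 10:45–11:00, 12:00–12:15, 14:15–14:45, 15:00–15:30, 16:15–16:45.
Rania free within 09:30–18:00: 09:30–11:30, 11:45–12:30, 13:00–13:30, 14:15–15:15.
Pablo ∩ Zara: 12:30–13:45, 16:30–16:45.
Pablo ∩ Zara ∩ Nikolai: 16:30–16:45.
Pablo ∩ Zara ∩ Nikolai ∩ Uma: (none).
Pablo ∩ Zara ∩ Nikolai ∩ Uma ∩ Yusuf: (none).
Pablo ∩ Zara ∩ Nikolai ∩ Uma ∩ Yusuf ∩ Rania: (none).
Windows ≥ 60 min: (none).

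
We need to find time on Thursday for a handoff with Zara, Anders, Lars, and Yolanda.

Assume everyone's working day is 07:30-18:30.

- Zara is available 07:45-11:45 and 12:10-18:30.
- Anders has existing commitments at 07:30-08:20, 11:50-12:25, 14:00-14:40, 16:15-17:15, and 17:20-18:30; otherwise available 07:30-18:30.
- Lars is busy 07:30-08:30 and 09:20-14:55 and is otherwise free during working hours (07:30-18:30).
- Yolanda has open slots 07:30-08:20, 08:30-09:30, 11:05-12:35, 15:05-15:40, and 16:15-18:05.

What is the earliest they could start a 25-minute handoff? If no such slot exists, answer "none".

Anders free within 07:30–18:30: 08:20–11:50, 12:25–14:00, 14:40–16:15, 17:15–17:20.
Lars free within 07:30–18:30: 08:30–09:20, 14:55–18:30.
Zara ∩ Anders: 08:20–11:45, 12:25–14:00, 14:40–16:15, 17:15–17:20.
Zara ∩ Anders ∩ Lars: 08:30–09:20, 14:55–16:15, 17:15–17:20.
Zara ∩ Anders ∩ Lars ∩ Yolanda: 08:30–09:20, 15:05–15:40, 17:15–17:20.
Windows ≥ 25 min: 08:30–09:20, 15:05–15:40.
Earliest such window starts at 08:30.

08:30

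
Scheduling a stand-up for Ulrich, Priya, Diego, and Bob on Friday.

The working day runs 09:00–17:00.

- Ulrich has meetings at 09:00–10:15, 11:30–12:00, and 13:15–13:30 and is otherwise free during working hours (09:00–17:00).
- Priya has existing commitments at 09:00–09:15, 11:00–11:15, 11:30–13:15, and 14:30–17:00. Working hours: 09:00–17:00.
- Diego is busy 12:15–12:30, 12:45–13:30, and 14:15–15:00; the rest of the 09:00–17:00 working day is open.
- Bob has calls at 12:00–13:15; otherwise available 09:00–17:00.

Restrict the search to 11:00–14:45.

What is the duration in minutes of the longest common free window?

Ulrich free within 09:00–17:00: 10:15–11:30, 12:00–13:15, 13:30–17:00.
Priya free within 09:00–17:00: 09:15–11:00, 11:15–11:30, 13:15–14:30.
Diego free within 09:00–17:00: 09:00–12:15, 12:30–12:45, 13:30–14:15, 15:00–17:00.
Bob free within 09:00–17:00: 09:00–12:00, 13:15–17:00.
Ulrich ∩ Priya: 10:15–11:00, 11:15–11:30, 13:30–14:30.
Ulrich ∩ Priya ∩ Diego: 10:15–11:00, 11:15–11:30, 13:30–14:15.
Ulrich ∩ Priya ∩ Diego ∩ Bob: 10:15–11:00, 11:15–11:30, 13:30–14:15.
Restricted to 11:00–14:45: 11:15–11:30, 13:30–14:15.
Common window lengths: 15, 45 min; longest is 45.

45 minutes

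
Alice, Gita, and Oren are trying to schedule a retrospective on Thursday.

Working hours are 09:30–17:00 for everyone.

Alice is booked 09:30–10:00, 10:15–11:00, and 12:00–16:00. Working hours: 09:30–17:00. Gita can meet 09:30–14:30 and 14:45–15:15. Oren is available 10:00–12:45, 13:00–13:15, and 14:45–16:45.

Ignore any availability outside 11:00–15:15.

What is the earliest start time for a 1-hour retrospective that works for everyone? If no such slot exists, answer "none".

11:00

Alice free within 09:30–17:00: 10:00–10:15, 11:00–12:00, 16:00–17:00.
Alice ∩ Gita: 10:00–10:15, 11:00–12:00.
Alice ∩ Gita ∩ Oren: 10:00–10:15, 11:00–12:00.
Restricted to 11:00–15:15: 11:00–12:00.
Windows ≥ 60 min: 11:00–12:00.
Earliest such window starts at 11:00.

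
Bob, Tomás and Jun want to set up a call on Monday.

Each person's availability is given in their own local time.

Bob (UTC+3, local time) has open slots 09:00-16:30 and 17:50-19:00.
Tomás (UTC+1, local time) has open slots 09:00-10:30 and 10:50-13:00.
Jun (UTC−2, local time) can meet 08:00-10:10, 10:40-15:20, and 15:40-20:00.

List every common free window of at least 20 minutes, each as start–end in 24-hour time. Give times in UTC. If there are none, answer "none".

Bob → UTC: 06:00–13:30, 14:50–16:00.
Tomás → UTC: 08:00–09:30, 09:50–12:00.
Jun → UTC: 10:00–12:10, 12:40–17:20, 17:40–22:00.
Bob ∩ Tomás: 08:00–09:30, 09:50–12:00.
Bob ∩ Tomás ∩ Jun: 10:00–12:00.
Windows ≥ 20 min: 10:00–12:00.

10:00–12:00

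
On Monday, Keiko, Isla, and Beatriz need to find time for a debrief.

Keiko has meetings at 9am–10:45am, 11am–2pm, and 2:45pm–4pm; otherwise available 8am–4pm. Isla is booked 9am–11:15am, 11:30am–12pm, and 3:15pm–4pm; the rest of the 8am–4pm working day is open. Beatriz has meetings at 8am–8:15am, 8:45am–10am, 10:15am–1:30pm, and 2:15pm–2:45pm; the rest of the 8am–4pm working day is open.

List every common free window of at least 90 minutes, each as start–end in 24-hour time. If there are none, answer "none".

none

Keiko free within 08:00–16:00: 08:00–09:00, 10:45–11:00, 14:00–14:45.
Isla free within 08:00–16:00: 08:00–09:00, 11:15–11:30, 12:00–15:15.
Beatriz free within 08:00–16:00: 08:15–08:45, 10:00–10:15, 13:30–14:15, 14:45–16:00.
Keiko ∩ Isla: 08:00–09:00, 14:00–14:45.
Keiko ∩ Isla ∩ Beatriz: 08:15–08:45, 14:00–14:15.
Windows ≥ 90 min: (none).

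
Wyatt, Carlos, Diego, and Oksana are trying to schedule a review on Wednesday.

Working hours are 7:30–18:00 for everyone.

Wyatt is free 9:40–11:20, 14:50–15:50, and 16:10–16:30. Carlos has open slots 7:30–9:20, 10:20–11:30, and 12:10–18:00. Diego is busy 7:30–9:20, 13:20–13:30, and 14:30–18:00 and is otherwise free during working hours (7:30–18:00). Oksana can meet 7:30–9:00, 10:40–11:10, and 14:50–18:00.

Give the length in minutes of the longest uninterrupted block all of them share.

Diego free within 07:30–18:00: 09:20–13:20, 13:30–14:30.
Wyatt ∩ Carlos: 10:20–11:20, 14:50–15:50, 16:10–16:30.
Wyatt ∩ Carlos ∩ Diego: 10:20–11:20.
Wyatt ∩ Carlos ∩ Diego ∩ Oksana: 10:40–11:10.
Single common window of 30 minutes.

30 minutes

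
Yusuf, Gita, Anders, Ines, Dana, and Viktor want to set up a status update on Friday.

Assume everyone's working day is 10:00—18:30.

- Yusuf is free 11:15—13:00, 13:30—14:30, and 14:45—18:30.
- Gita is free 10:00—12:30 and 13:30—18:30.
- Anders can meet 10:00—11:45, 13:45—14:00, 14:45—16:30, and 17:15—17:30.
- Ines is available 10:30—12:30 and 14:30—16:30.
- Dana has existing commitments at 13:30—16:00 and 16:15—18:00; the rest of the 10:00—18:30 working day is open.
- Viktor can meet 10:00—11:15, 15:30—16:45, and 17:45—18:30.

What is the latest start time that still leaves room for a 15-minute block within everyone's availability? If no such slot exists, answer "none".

Dana free within 10:00–18:30: 10:00–13:30, 16:00–16:15, 18:00–18:30.
Yusuf ∩ Gita: 11:15–12:30, 13:30–14:30, 14:45–18:30.
Yusuf ∩ Gita ∩ Anders: 11:15–11:45, 13:45–14:00, 14:45–16:30, 17:15–17:30.
Yusuf ∩ Gita ∩ Anders ∩ Ines: 11:15–11:45, 14:45–16:30.
Yusuf ∩ Gita ∩ Anders ∩ Ines ∩ Dana: 11:15–11:45, 16:00–16:15.
Yusuf ∩ Gita ∩ Anders ∩ Ines ∩ Dana ∩ Viktor: 16:00–16:15.
Windows ≥ 15 min: 16:00–16:15.
Latest start in the last window 16:00–16:15 is 16:15 − 15 min = 16:00.

16:00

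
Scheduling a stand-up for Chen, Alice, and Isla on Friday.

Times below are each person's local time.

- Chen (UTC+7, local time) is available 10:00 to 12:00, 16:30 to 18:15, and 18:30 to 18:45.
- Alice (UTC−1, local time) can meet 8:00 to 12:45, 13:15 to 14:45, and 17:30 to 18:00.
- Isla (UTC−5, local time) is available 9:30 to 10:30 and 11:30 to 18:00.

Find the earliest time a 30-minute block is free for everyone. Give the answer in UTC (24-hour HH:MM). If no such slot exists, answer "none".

Chen → UTC: 03:00–05:00, 09:30–11:15, 11:30–11:45.
Alice → UTC: 09:00–13:45, 14:15–15:45, 18:30–19:00.
Isla → UTC: 14:30–15:30, 16:30–23:00.
Chen ∩ Alice: 09:30–11:15, 11:30–11:45.
Chen ∩ Alice ∩ Isla: (none).
Windows ≥ 30 min: (none).

none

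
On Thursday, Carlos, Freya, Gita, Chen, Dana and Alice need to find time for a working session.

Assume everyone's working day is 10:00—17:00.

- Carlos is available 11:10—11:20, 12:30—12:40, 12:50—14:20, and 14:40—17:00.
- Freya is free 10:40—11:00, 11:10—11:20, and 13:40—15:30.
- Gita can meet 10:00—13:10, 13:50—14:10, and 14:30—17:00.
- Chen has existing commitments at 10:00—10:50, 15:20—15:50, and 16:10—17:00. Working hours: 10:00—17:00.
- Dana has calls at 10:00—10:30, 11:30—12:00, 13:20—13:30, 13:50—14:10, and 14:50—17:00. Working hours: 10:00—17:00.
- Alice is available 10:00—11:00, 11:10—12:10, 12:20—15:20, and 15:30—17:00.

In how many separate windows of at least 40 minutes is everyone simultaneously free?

Chen free within 10:00–17:00: 10:50–15:20, 15:50–16:10.
Dana free within 10:00–17:00: 10:30–11:30, 12:00–13:20, 13:30–13:50, 14:10–14:50.
Carlos ∩ Freya: 11:10–11:20, 13:40–14:20, 14:40–15:30.
Carlos ∩ Freya ∩ Gita: 11:10–11:20, 13:50–14:10, 14:40–15:30.
Carlos ∩ Freya ∩ Gita ∩ Chen: 11:10–11:20, 13:50–14:10, 14:40–15:20.
Carlos ∩ Freya ∩ Gita ∩ Chen ∩ Dana: 11:10–11:20, 14:40–14:50.
Carlos ∩ Freya ∩ Gita ∩ Chen ∩ Dana ∩ Alice: 11:10–11:20, 14:40–14:50.
Windows ≥ 40 min: (none).
That's 0 windows.

0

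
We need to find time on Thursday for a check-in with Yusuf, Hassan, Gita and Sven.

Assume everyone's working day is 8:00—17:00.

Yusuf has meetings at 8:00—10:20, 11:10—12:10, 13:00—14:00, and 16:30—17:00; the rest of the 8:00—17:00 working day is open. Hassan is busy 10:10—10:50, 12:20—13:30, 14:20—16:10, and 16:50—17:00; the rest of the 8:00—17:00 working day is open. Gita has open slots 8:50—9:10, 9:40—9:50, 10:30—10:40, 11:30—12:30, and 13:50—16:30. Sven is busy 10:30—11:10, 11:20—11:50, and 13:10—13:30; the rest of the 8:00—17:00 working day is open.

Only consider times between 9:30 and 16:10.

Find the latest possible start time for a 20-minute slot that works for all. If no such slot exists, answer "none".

14:00

Yusuf free within 08:00–17:00: 10:20–11:10, 12:10–13:00, 14:00–16:30.
Hassan free within 08:00–17:00: 08:00–10:10, 10:50–12:20, 13:30–14:20, 16:10–16:50.
Sven free within 08:00–17:00: 08:00–10:30, 11:10–11:20, 11:50–13:10, 13:30–17:00.
Yusuf ∩ Hassan: 10:50–11:10, 12:10–12:20, 14:00–14:20, 16:10–16:30.
Yusuf ∩ Hassan ∩ Gita: 12:10–12:20, 14:00–14:20, 16:10–16:30.
Yusuf ∩ Hassan ∩ Gita ∩ Sven: 12:10–12:20, 14:00–14:20, 16:10–16:30.
Restricted to 09:30–16:10: 12:10–12:20, 14:00–14:20.
Windows ≥ 20 min: 14:00–14:20.
Latest start in the last window 14:00–14:20 is 14:20 − 20 min = 14:00.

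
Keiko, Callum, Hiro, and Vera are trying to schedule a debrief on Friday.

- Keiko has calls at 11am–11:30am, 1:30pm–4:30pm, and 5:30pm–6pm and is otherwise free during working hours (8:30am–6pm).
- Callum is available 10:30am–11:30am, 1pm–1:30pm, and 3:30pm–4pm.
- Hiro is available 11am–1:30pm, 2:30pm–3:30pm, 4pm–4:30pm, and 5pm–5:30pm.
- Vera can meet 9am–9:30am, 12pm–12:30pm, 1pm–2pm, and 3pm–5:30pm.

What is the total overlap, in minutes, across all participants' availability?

30 minutes

Keiko free within 08:30–18:00: 08:30–11:00, 11:30–13:30, 16:30–17:30.
Keiko ∩ Callum: 10:30–11:00, 13:00–13:30.
Keiko ∩ Callum ∩ Hiro: 13:00–13:30.
Keiko ∩ Callum ∩ Hiro ∩ Vera: 13:00–13:30.
Total common minutes: 30.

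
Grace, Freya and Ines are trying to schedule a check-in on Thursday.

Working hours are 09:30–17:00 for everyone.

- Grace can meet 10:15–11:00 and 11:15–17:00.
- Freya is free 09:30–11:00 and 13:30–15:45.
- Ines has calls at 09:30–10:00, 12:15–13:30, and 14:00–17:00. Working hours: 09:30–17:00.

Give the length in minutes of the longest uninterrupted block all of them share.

45 minutes

Ines free within 09:30–17:00: 10:00–12:15, 13:30–14:00.
Grace ∩ Freya: 10:15–11:00, 13:30–15:45.
Grace ∩ Freya ∩ Ines: 10:15–11:00, 13:30–14:00.
Common window lengths: 45, 30 min; longest is 45.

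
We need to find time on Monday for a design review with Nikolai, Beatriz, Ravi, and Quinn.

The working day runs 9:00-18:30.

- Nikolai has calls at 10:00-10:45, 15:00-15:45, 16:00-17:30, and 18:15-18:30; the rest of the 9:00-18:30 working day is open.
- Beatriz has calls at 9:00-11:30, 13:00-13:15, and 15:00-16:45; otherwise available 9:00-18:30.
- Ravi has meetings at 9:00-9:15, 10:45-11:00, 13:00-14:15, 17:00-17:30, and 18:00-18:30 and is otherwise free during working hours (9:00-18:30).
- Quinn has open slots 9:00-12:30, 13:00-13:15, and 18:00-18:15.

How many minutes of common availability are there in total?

Nikolai free within 09:00–18:30: 09:00–10:00, 10:45–15:00, 15:45–16:00, 17:30–18:15.
Beatriz free within 09:00–18:30: 11:30–13:00, 13:15–15:00, 16:45–18:30.
Ravi free within 09:00–18:30: 09:15–10:45, 11:00–13:00, 14:15–17:00, 17:30–18:00.
Nikolai ∩ Beatriz: 11:30–13:00, 13:15–15:00, 17:30–18:15.
Nikolai ∩ Beatriz ∩ Ravi: 11:30–13:00, 14:15–15:00, 17:30–18:00.
Nikolai ∩ Beatriz ∩ Ravi ∩ Quinn: 11:30–12:30.
Total common minutes: 60.

60 minutes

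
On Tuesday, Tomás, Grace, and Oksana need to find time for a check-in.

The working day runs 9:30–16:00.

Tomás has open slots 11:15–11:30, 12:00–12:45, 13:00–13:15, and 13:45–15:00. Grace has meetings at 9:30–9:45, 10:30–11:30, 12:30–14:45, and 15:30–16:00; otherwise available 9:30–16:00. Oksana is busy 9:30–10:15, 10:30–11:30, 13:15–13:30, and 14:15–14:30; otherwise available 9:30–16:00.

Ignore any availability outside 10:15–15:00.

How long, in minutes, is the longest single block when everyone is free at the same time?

30 minutes

Grace free within 09:30–16:00: 09:45–10:30, 11:30–12:30, 14:45–15:30.
Oksana free within 09:30–16:00: 10:15–10:30, 11:30–13:15, 13:30–14:15, 14:30–16:00.
Tomás ∩ Grace: 12:00–12:30, 14:45–15:00.
Tomás ∩ Grace ∩ Oksana: 12:00–12:30, 14:45–15:00.
Restricted to 10:15–15:00: 12:00–12:30, 14:45–15:00.
Common window lengths: 30, 15 min; longest is 30.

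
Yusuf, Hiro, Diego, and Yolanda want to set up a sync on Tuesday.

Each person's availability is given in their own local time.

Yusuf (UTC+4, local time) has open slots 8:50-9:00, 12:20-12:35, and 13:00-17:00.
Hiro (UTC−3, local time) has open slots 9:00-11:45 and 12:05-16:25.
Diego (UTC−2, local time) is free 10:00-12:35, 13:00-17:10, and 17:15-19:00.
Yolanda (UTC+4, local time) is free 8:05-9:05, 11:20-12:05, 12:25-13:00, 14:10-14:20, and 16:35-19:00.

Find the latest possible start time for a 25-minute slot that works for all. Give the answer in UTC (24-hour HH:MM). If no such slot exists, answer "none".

Yusuf → UTC: 04:50–05:00, 08:20–08:35, 09:00–13:00.
Hiro → UTC: 12:00–14:45, 15:05–19:25.
Diego → UTC: 12:00–14:35, 15:00–19:10, 19:15–21:00.
Yolanda → UTC: 04:05–05:05, 07:20–08:05, 08:25–09:00, 10:10–10:20, 12:35–15:00.
Yusuf ∩ Hiro: 12:00–13:00.
Yusuf ∩ Hiro ∩ Diego: 12:00–13:00.
Yusuf ∩ Hiro ∩ Diego ∩ Yolanda: 12:35–13:00.
Windows ≥ 25 min: 12:35–13:00.
Latest start in the last window 12:35–13:00 is 13:00 − 25 min = 12:35.

12:35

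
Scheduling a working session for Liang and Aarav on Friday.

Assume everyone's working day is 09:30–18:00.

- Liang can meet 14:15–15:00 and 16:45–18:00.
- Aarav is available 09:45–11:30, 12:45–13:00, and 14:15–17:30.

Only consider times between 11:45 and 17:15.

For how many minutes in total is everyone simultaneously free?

75 minutes

Liang ∩ Aarav: 14:15–15:00, 16:45–17:30.
Restricted to 11:45–17:15: 14:15–15:00, 16:45–17:15.
Total common minutes: 45 + 30 = 75.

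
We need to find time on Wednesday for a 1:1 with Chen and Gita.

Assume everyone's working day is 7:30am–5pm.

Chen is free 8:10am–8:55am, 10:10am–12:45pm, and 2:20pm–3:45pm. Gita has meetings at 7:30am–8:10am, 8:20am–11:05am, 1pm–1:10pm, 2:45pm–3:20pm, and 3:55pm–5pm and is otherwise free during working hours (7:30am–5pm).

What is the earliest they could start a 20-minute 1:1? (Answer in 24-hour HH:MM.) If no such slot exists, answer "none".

Gita free within 07:30–17:00: 08:10–08:20, 11:05–13:00, 13:10–14:45, 15:20–15:55.
Chen ∩ Gita: 08:10–08:20, 11:05–12:45, 14:20–14:45, 15:20–15:45.
Windows ≥ 20 min: 11:05–12:45, 14:20–14:45, 15:20–15:45.
Earliest such window starts at 11:05.

11:05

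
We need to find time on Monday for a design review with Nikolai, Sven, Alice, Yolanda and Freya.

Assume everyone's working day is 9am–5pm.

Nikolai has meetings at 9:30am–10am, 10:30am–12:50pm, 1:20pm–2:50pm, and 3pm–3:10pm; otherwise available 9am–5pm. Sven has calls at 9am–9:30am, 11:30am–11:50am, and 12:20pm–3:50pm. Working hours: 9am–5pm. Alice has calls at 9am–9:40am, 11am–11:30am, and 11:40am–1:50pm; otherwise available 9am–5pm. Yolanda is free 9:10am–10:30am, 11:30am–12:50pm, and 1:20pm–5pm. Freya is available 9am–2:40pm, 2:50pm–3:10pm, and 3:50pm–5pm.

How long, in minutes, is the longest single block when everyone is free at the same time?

Nikolai free within 09:00–17:00: 09:00–09:30, 10:00–10:30, 12:50–13:20, 14:50–15:00, 15:10–17:00.
Sven free within 09:00–17:00: 09:30–11:30, 11:50–12:20, 15:50–17:00.
Alice free within 09:00–17:00: 09:40–11:00, 11:30–11:40, 13:50–17:00.
Nikolai ∩ Sven: 10:00–10:30, 15:50–17:00.
Nikolai ∩ Sven ∩ Alice: 10:00–10:30, 15:50–17:00.
Nikolai ∩ Sven ∩ Alice ∩ Yolanda: 10:00–10:30, 15:50–17:00.
Nikolai ∩ Sven ∩ Alice ∩ Yolanda ∩ Freya: 10:00–10:30, 15:50–17:00.
Common window lengths: 30, 70 min; longest is 70.

70 minutes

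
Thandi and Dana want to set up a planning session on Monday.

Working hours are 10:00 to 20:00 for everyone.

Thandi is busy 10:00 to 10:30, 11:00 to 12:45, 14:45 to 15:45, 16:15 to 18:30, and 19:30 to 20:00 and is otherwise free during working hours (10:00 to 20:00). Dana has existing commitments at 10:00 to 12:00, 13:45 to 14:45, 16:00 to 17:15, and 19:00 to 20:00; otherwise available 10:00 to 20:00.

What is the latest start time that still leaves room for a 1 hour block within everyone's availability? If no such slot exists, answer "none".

12:45

Thandi free within 10:00–20:00: 10:30–11:00, 12:45–14:45, 15:45–16:15, 18:30–19:30.
Dana free within 10:00–20:00: 12:00–13:45, 14:45–16:00, 17:15–19:00.
Thandi ∩ Dana: 12:45–13:45, 15:45–16:00, 18:30–19:00.
Windows ≥ 60 min: 12:45–13:45.
Latest start in the last window 12:45–13:45 is 13:45 − 60 min = 12:45.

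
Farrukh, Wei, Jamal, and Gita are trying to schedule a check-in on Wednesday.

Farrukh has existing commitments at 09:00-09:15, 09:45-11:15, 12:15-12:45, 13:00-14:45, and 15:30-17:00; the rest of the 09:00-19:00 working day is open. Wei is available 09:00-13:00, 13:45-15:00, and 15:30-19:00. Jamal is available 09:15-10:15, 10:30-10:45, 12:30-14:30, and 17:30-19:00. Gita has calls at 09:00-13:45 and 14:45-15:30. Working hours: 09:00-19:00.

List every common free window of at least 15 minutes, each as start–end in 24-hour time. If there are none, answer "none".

17:30–19:00

Farrukh free within 09:00–19:00: 09:15–09:45, 11:15–12:15, 12:45–13:00, 14:45–15:30, 17:00–19:00.
Gita free within 09:00–19:00: 13:45–14:45, 15:30–19:00.
Farrukh ∩ Wei: 09:15–09:45, 11:15–12:15, 12:45–13:00, 14:45–15:00, 17:00–19:00.
Farrukh ∩ Wei ∩ Jamal: 09:15–09:45, 12:45–13:00, 17:30–19:00.
Farrukh ∩ Wei ∩ Jamal ∩ Gita: 17:30–19:00.
Windows ≥ 15 min: 17:30–19:00.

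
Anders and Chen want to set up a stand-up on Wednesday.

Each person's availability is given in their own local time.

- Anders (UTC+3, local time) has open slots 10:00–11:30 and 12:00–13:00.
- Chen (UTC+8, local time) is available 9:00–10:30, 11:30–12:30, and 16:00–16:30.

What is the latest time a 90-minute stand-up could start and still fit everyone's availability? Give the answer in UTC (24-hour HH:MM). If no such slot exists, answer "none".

none

Anders → UTC: 07:00–08:30, 09:00–10:00.
Chen → UTC: 01:00–02:30, 03:30–04:30, 08:00–08:30.
Anders ∩ Chen: 08:00–08:30.
Windows ≥ 90 min: (none).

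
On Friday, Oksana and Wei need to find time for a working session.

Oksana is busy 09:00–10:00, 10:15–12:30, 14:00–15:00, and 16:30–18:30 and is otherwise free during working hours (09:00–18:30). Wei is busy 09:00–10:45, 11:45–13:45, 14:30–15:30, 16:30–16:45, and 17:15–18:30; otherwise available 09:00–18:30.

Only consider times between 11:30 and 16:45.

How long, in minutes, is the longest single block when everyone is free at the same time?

Oksana free within 09:00–18:30: 10:00–10:15, 12:30–14:00, 15:00–16:30.
Wei free within 09:00–18:30: 10:45–11:45, 13:45–14:30, 15:30–16:30, 16:45–17:15.
Oksana ∩ Wei: 13:45–14:00, 15:30–16:30.
Restricted to 11:30–16:45: 13:45–14:00, 15:30–16:30.
Common window lengths: 15, 60 min; longest is 60.

60 minutes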